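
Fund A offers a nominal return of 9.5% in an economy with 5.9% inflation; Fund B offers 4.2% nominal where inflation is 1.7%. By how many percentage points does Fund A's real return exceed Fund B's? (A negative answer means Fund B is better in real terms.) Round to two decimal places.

0.94

Fund A real return: 1.095/1.059 − 1 = 3.399%.
Fund B real return: 1.042/1.017 − 1 = 2.458%.
Difference: 3.399 − 2.458 = 0.941 pp.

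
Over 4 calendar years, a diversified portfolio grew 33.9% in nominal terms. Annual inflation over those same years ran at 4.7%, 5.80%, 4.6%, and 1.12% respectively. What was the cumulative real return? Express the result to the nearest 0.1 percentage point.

14.3%

Cumulative inflation factor: 1.047 × 1.0580 × 1.046 × 1.0112 ≈ 1.17166.
Nominal growth factor: 1.33900. Real growth factor = 1.33900 / 1.17166 ≈ 1.14282.
Total real return ≈ 14.2824%.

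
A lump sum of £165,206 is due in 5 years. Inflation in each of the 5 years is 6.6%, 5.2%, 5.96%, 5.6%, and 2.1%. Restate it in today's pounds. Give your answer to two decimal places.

£128,949.97

Price-level factor over 5 years: 1.066 × 1.052 × 1.0596 × 1.056 × 1.021 ≈ 1.2811634917.
Purchasing power today: £165,206 divided by that factor.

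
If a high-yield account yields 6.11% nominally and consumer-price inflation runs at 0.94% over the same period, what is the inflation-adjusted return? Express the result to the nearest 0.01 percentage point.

5.12%

Real return via the Fisher equation: (1 + 6.11%)/(1 + 0.94%) − 1 = 1.0611/1.0094 − 1 ≈ 0.05122.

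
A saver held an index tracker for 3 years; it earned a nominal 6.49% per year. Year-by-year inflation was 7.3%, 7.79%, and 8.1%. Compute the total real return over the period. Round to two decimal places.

-3.41%

Cumulative inflation factor: 1.073 × 1.0779 × 1.081 ≈ 1.25027.
Nominal growth factor: 1.20761. Real growth factor = 1.20761 / 1.25027 ≈ 0.96588.
Total real return ≈ -3.4121%.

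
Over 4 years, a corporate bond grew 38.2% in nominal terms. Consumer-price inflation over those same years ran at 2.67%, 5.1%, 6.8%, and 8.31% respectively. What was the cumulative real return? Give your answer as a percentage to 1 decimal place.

10.7%

Cumulative inflation factor: 1.0267 × 1.051 × 1.068 × 1.0831 ≈ 1.24821.
Nominal growth factor: 1.38200. Real growth factor = 1.38200 / 1.24821 ≈ 1.10719.
Total real return ≈ 10.7189%.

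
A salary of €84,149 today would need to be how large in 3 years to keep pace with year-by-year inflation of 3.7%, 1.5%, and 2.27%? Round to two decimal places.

€90,582.02

Cumulative price-level factor: 1.037 × 1.015 × 1.0227 = 1.0764479985.
The nominal amount required is €84,149 scaled up by that factor.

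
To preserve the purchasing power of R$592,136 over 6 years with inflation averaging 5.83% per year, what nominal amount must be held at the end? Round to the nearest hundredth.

R$831,905.97

Cumulative price-level factor: (1+5.83%)^6 ≈ 1.4049238229.
Multiplying R$592,136 by the price-level factor gives the future nominal sum.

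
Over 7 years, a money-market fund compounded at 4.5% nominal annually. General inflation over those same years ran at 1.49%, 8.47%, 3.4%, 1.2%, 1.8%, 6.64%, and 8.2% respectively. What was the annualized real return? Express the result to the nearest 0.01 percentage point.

Cumulative inflation factor: 1.0149 × 1.0847 × 1.034 × 1.012 × 1.018 × 1.0664 × 1.082 ≈ 1.35310.
Nominal growth factor: 1.36086. Real growth factor = 1.36086 / 1.35310 ≈ 1.00574.
Annualized: 1.00574^(1/7) − 1 ≈ 0.00082.

0.08%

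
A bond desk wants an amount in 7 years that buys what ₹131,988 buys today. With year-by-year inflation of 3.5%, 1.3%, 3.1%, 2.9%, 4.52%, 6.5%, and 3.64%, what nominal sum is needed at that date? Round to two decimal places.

₹169,369.30

Cumulative price-level factor: 1.035 × 1.013 × 1.031 × 1.029 × 1.0452 × 1.065 × 1.0364 ≈ 1.2832174250.
Multiplying ₹131,988 by the price-level factor gives the future nominal sum.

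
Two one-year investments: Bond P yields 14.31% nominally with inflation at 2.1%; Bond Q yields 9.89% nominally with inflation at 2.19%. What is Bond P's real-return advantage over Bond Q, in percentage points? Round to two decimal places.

Bond P real return: 1.1431/1.021 − 1 = 11.959%.
Bond Q real return: 1.0989/1.0219 − 1 = 7.535%.
Difference: 11.959 − 7.535 = 4.424 pp.

4.42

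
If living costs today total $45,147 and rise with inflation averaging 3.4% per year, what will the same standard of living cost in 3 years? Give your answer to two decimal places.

Cumulative price-level factor: (1+3.4%)^3 = 1.105507304.
The nominal amount required is $45,147 scaled up by that factor.

$49,910.34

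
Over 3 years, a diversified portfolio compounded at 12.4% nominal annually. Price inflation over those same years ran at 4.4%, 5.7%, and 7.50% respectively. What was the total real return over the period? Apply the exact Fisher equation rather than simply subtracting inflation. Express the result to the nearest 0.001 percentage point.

19.706%

Cumulative inflation factor: 1.044 × 1.057 × 1.0750 ≈ 1.18627.
Nominal growth factor: 1.42003. Real growth factor = 1.42003 / 1.18627 ≈ 1.19706.
Total real return ≈ 19.7057%.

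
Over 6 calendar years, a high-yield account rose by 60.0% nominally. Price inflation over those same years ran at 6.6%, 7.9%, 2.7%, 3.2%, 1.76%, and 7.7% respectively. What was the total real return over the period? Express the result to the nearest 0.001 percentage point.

19.756%

Cumulative inflation factor: 1.066 × 1.079 × 1.027 × 1.032 × 1.0176 × 1.077 ≈ 1.33605.
Nominal growth factor: 1.60000. Real growth factor = 1.60000 / 1.33605 ≈ 1.19756.
Total real return ≈ 19.7563%.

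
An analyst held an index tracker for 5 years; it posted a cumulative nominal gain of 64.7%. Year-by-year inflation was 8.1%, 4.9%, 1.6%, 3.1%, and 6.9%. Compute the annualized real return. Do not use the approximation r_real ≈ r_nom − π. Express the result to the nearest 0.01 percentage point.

5.34%

Cumulative inflation factor: 1.081 × 1.049 × 1.016 × 1.031 × 1.069 ≈ 1.26979.
Nominal growth factor: 1.64700. Real growth factor = 1.64700 / 1.26979 ≈ 1.29707.
Annualized: 1.29707^(1/5) − 1 ≈ 0.05340.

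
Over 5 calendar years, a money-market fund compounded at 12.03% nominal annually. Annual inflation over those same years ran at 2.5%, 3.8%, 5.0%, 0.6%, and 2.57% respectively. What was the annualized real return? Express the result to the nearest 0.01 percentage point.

Cumulative inflation factor: 1.025 × 1.038 × 1.050 × 1.006 × 1.0257 ≈ 1.15273.
Nominal growth factor: 1.76470. Real growth factor = 1.76470 / 1.15273 ≈ 1.53089.
Annualized: 1.53089^(1/5) − 1 ≈ 0.08890.

8.89%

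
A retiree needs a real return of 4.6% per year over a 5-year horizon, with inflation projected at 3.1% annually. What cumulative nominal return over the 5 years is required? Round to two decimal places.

Required annual nominal rate: (1+4.6%)(1+3.1%) − 1 = 7.8426%.
Cumulative over 5 years: (1 + 0.078426)^5 − 1 ≈ 0.45865.

45.87%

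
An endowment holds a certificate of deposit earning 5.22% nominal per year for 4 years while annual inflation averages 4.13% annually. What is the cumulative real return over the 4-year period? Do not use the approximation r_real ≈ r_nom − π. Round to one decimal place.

The annual real rate is (1+5.22%)/(1+4.13%) − 1 = 1.0468%.
Compounded over 4 years: (1 + 0.010468)^4 − 1 ≈ 0.04253.

4.3%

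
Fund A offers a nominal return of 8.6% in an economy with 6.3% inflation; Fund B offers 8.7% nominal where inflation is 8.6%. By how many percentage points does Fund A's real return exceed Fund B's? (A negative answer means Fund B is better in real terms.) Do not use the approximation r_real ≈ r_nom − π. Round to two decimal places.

2.07

Fund A real return: 1.086/1.063 − 1 = 2.164%.
Fund B real return: 1.087/1.086 − 1 = 0.092%.
Difference: 2.164 − 0.092 = 2.072 pp.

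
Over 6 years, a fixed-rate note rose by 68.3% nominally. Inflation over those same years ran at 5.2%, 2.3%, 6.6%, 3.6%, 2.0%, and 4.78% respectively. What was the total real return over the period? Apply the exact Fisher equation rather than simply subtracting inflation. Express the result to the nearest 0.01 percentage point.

Cumulative inflation factor: 1.052 × 1.023 × 1.066 × 1.036 × 1.020 × 1.0478 ≈ 1.27024.
Nominal growth factor: 1.68300. Real growth factor = 1.68300 / 1.27024 ≈ 1.32494.
Total real return ≈ 32.4943%.

32.49%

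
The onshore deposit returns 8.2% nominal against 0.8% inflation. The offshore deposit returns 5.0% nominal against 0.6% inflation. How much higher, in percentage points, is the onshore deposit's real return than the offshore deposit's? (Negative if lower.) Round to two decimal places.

The onshore deposit real return: 1.082/1.008 − 1 = 7.341%.
The offshore deposit real return: 1.050/1.006 − 1 = 4.374%.
Difference: 7.341 − 4.374 = 2.967 pp.

2.97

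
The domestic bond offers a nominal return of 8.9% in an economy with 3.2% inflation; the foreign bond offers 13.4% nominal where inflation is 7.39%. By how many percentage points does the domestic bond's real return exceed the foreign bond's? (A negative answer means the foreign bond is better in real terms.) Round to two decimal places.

-0.07

The domestic bond real return: 1.089/1.032 − 1 = 5.523%.
The foreign bond real return: 1.134/1.0739 − 1 = 5.596%.
Difference: 5.523 − 5.596 = -0.073 pp.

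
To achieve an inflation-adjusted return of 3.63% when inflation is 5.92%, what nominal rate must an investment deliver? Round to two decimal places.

By the Fisher equation, 1 + r_nom = (1 + 3.63%)(1 + 5.92%) = 1.0363 × 1.0592 = 1.09764896.
So r_nom = 9.764896%.

9.76%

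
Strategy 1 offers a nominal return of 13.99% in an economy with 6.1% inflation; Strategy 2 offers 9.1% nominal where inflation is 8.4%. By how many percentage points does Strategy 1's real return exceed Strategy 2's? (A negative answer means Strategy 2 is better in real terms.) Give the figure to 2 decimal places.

Strategy 1 real return: 1.1399/1.061 − 1 = 7.436%.
Strategy 2 real return: 1.091/1.084 − 1 = 0.646%.
Difference: 7.436 − 0.646 = 6.790 pp.

6.79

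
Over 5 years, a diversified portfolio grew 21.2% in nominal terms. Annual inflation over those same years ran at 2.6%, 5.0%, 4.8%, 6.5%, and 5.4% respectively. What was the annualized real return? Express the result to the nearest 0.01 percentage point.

-0.89%

Cumulative inflation factor: 1.026 × 1.050 × 1.048 × 1.065 × 1.054 ≈ 1.26733.
Nominal growth factor: 1.21200. Real growth factor = 1.21200 / 1.26733 ≈ 0.95634.
Annualized: 0.95634^(1/5) − 1 ≈ -0.00889.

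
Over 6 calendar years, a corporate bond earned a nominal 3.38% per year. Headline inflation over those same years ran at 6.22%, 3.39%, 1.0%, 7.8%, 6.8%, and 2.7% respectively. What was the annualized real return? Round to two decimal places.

Cumulative inflation factor: 1.0622 × 1.0339 × 1.010 × 1.078 × 1.068 × 1.027 ≈ 1.31150.
Nominal growth factor: 1.22073. Real growth factor = 1.22073 / 1.31150 ≈ 0.93079.
Annualized: 0.93079^(1/6) − 1 ≈ -0.01188.

-1.19%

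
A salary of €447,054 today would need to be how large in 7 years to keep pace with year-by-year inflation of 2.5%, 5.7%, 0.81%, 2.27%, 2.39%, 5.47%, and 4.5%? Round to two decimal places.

€563,525.39

Cumulative price-level factor: 1.025 × 1.057 × 1.0081 × 1.0227 × 1.0239 × 1.0547 × 1.045 ≈ 1.2605309193.
The nominal amount required is €447,054 scaled up by that factor.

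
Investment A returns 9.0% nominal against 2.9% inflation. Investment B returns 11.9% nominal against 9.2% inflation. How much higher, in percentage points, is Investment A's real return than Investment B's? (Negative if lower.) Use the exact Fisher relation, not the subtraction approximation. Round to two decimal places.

3.46

Investment A real return: 1.090/1.029 − 1 = 5.928%.
Investment B real return: 1.119/1.092 − 1 = 2.473%.
Difference: 5.928 − 2.473 = 3.455 pp.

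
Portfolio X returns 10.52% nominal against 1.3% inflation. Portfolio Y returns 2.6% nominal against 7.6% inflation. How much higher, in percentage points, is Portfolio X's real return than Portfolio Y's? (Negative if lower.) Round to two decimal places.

Portfolio X real return: 1.1052/1.013 − 1 = 9.102%.
Portfolio Y real return: 1.026/1.076 − 1 = -4.647%.
Difference: 9.102 − (-4.647) = 13.749 pp.

13.75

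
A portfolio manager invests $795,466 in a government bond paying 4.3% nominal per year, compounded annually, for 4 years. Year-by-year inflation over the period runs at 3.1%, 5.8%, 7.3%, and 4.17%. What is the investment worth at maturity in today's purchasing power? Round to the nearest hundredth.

Nominal value at maturity: $795,466 × (1 + 4.3%)^4 ≈ $941,366.75.
Price-level factor over 4 years: 1.031 × 1.058 × 1.073 × 1.0417 ≈ 1.2192330288.
The maturity value deflated by that factor is the answer in today's purchasing power.

$772,097.48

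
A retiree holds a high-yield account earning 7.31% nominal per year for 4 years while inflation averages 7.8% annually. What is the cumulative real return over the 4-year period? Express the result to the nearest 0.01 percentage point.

The annual real rate is (1+7.31%)/(1+7.8%) − 1 = -0.4545%.
Compounded over 4 years: (1 + -0.004545)^4 − 1 ≈ -0.01806.

-1.81%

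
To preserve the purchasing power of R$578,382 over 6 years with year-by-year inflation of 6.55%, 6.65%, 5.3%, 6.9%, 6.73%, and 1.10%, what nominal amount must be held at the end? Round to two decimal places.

R$798,312.31

Cumulative price-level factor: 1.0655 × 1.0665 × 1.053 × 1.069 × 1.0673 × 1.0110 ≈ 1.3802509516.
The nominal amount required is R$578,382 scaled up by that factor.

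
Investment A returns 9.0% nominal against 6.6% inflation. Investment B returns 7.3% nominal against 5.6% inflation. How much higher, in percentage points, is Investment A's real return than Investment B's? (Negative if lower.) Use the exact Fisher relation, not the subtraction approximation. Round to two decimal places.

Investment A real return: 1.090/1.066 − 1 = 2.251%.
Investment B real return: 1.073/1.056 − 1 = 1.610%.
Difference: 2.251 − 1.610 = 0.641 pp.

0.64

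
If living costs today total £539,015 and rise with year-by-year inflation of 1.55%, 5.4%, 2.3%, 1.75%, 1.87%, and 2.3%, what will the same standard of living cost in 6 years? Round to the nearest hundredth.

£625,825.68

Cumulative price-level factor: 1.0155 × 1.054 × 1.023 × 1.0175 × 1.0187 × 1.023 ≈ 1.1610542970.
The nominal amount required is £539,015 scaled up by that factor.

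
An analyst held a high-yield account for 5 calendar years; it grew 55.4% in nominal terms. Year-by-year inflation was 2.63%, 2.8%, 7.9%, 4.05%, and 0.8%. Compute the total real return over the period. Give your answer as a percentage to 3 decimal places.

30.155%

Cumulative inflation factor: 1.0263 × 1.028 × 1.079 × 1.0405 × 1.008 ≈ 1.19396.
Nominal growth factor: 1.55400. Real growth factor = 1.55400 / 1.19396 ≈ 1.30155.
Total real return ≈ 30.1546%.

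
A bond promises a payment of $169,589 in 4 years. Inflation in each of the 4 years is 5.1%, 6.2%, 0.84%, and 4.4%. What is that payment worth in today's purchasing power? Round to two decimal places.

Price-level factor over 4 years: 1.051 × 1.062 × 1.0084 × 1.044 ≈ 1.1750614223.
Purchasing power today: $169,589 divided by that factor.

$144,323.52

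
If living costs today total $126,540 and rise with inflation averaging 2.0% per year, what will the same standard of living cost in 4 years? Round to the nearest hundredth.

$136,970.97

Cumulative price-level factor: (1+2.0%)^4 = 1.08243216.
The nominal amount required is $126,540 scaled up by that factor.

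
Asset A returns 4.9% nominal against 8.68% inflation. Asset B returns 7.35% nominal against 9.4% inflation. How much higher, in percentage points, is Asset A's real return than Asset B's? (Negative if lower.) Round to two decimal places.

Asset A real return: 1.049/1.0868 − 1 = -3.478%.
Asset B real return: 1.0735/1.094 − 1 = -1.874%.
Difference: -3.478 − (-1.874) = -1.604 pp.

-1.60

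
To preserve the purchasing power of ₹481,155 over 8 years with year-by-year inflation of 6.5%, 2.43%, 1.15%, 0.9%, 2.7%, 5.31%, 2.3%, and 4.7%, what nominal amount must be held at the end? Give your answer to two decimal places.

₹620,556.33

Cumulative price-level factor: 1.065 × 1.0243 × 1.0115 × 1.009 × 1.027 × 1.0531 × 1.023 × 1.047 ≈ 1.2897222896.
The nominal amount required is ₹481,155 scaled up by that factor.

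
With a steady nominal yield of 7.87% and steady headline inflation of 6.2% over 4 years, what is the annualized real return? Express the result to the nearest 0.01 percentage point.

With constant rates the annual real return is the same each year: (1+7.87%)/(1+6.2%) − 1 = 0.01573.

1.57%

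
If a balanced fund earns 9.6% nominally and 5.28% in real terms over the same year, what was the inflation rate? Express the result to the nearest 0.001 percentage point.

From (1+r_nom) = (1+r_real)(1+π), we get 1+π = (1 + 9.6%)/(1 + 5.28%) = 1.096/1.0528 ≈ 1.04103.
So π ≈ 4.1033%.

4.103%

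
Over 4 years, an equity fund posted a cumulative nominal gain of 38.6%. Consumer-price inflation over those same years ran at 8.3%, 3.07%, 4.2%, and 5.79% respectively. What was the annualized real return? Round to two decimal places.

3.02%

Cumulative inflation factor: 1.083 × 1.0307 × 1.042 × 1.0579 ≈ 1.23048.
Nominal growth factor: 1.38600. Real growth factor = 1.38600 / 1.23048 ≈ 1.12639.
Annualized: 1.12639^(1/4) − 1 ≈ 0.03020.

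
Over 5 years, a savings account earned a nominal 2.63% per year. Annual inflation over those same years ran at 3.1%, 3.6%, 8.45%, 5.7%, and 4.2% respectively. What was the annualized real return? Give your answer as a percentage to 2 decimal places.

Cumulative inflation factor: 1.031 × 1.036 × 1.0845 × 1.057 × 1.042 ≈ 1.27582.
Nominal growth factor: 1.13860. Real growth factor = 1.13860 / 1.27582 ≈ 0.89244.
Annualized: 0.89244^(1/5) − 1 ≈ -0.02250.

-2.25%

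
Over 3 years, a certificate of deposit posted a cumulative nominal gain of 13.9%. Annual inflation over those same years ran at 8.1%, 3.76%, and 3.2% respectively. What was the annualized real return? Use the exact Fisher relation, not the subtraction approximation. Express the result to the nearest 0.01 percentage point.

-0.54%

Cumulative inflation factor: 1.081 × 1.0376 × 1.032 ≈ 1.15754.
Nominal growth factor: 1.13900. Real growth factor = 1.13900 / 1.15754 ≈ 0.98398.
Annualized: 0.98398^(1/3) − 1 ≈ -0.00537.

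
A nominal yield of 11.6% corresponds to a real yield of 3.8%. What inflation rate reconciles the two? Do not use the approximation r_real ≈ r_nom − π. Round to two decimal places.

From (1+r_nom) = (1+r_real)(1+π), we get 1+π = (1 + 11.6%)/(1 + 3.8%) = 1.116/1.038 ≈ 1.07514.
So π ≈ 7.5145%.

7.51%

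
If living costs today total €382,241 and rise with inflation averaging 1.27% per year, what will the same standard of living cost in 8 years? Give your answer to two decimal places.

Cumulative price-level factor: (1+1.27%)^8 ≈ 1.1062326691.
The nominal amount required is €382,241 scaled up by that factor.

€422,847.48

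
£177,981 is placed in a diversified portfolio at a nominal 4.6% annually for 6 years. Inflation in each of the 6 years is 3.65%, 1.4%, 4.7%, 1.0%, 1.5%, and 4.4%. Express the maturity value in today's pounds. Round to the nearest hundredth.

Nominal value at maturity: £177,981 × (1 + 4.6%)^6 ≈ £233,111.53.
Price-level factor over 6 years: 1.0365 × 1.014 × 1.047 × 1.010 × 1.015 × 1.044 ≈ 1.1777194780.
The maturity value deflated by that factor is the answer in today's purchasing power.

£197,934.68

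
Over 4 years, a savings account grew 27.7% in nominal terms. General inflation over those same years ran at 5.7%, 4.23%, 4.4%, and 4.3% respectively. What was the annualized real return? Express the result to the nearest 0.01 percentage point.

1.57%

Cumulative inflation factor: 1.057 × 1.0423 × 1.044 × 1.043 ≈ 1.19964.
Nominal growth factor: 1.27700. Real growth factor = 1.27700 / 1.19964 ≈ 1.06448.
Annualized: 1.06448^(1/4) − 1 ≈ 0.01574.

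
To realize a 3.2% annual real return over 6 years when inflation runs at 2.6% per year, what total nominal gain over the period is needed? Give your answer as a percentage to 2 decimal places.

Required annual nominal rate: (1+3.2%)(1+2.6%) − 1 = 5.8832%.
Cumulative over 6 years: (1 + 0.058832)^6 − 1 ≈ 0.40917.

40.92%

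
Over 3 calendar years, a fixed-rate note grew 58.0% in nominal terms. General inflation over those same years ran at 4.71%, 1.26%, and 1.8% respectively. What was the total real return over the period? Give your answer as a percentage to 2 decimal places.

46.38%

Cumulative inflation factor: 1.0471 × 1.0126 × 1.018 ≈ 1.07938.
Nominal growth factor: 1.58000. Real growth factor = 1.58000 / 1.07938 ≈ 1.46381.
Total real return ≈ 46.3805%.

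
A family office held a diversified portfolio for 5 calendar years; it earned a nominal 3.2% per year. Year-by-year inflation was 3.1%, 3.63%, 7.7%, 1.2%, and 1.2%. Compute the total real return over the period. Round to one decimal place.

-0.7%

Cumulative inflation factor: 1.031 × 1.0363 × 1.077 × 1.012 × 1.012 ≈ 1.17848.
Nominal growth factor: 1.17057. Real growth factor = 1.17057 / 1.17848 ≈ 0.99329.
Total real return ≈ -0.6706%.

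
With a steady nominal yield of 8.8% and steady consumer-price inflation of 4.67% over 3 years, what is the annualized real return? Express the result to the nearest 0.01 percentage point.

3.95%

With constant rates the annual real return is the same each year: (1+8.8%)/(1+4.67%) − 1 = 0.03946.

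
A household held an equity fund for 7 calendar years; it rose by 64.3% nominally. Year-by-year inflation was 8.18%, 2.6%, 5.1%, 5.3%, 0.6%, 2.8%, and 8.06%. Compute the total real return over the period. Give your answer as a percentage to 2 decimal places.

Cumulative inflation factor: 1.0818 × 1.026 × 1.051 × 1.053 × 1.006 × 1.028 × 1.0806 ≈ 1.37272.
Nominal growth factor: 1.64300. Real growth factor = 1.64300 / 1.37272 ≈ 1.19690.
Total real return ≈ 19.6895%.

19.69%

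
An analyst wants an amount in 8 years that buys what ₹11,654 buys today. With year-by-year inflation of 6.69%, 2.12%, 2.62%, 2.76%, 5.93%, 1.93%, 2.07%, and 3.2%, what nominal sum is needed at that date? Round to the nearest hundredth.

Cumulative price-level factor: 1.0669 × 1.0212 × 1.0262 × 1.0276 × 1.0593 × 1.0193 × 1.0207 × 1.032 ≈ 1.3067407536.
The nominal amount required is ₹11,654 scaled up by that factor.

₹15,228.76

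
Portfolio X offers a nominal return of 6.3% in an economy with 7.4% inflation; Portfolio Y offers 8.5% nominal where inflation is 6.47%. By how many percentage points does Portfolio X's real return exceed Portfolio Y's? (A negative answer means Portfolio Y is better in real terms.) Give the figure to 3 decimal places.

Portfolio X real return: 1.063/1.074 − 1 = -1.0242%.
Portfolio Y real return: 1.085/1.0647 − 1 = 1.9066%.
Difference: -1.0242 − 1.9066 = -2.9308 pp.

-2.931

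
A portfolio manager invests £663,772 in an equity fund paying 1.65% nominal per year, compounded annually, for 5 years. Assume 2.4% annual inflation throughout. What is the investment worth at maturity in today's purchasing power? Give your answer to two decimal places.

£639,817.42

Nominal value at maturity: £663,772 × (1 + 1.65%)^5 ≈ £720,370.37.
Price-level factor over 5 years: (1 + 2.4%)^5 ≈ 1.1258999068.
The maturity value deflated by that factor is the answer in today's purchasing power.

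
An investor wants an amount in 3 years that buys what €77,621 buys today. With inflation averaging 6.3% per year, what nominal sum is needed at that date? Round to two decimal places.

Cumulative price-level factor: (1+6.3%)^3 = 1.201157047.
Multiplying €77,621 by the price-level factor gives the future nominal sum.

€93,235.01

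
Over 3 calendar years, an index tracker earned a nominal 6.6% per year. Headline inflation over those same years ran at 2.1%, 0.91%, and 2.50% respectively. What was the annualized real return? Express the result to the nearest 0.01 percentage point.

4.68%

Cumulative inflation factor: 1.021 × 1.0091 × 1.0250 ≈ 1.05605.
Nominal growth factor: 1.21136. Real growth factor = 1.21136 / 1.05605 ≈ 1.14706.
Annualized: 1.14706^(1/3) − 1 ≈ 0.04680.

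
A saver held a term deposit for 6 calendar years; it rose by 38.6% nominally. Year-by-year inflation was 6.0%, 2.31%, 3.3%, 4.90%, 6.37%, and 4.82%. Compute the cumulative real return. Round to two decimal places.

Cumulative inflation factor: 1.060 × 1.0231 × 1.033 × 1.0490 × 1.0637 × 1.0482 ≈ 1.31028.
Nominal growth factor: 1.38600. Real growth factor = 1.38600 / 1.31028 ≈ 1.05779.
Total real return ≈ 5.7792%.

5.78%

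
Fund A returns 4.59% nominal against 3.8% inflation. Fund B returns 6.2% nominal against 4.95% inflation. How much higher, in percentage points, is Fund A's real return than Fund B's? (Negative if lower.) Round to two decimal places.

Fund A real return: 1.0459/1.038 − 1 = 0.761%.
Fund B real return: 1.062/1.0495 − 1 = 1.191%.
Difference: 0.761 − 1.191 = -0.430 pp.

-0.43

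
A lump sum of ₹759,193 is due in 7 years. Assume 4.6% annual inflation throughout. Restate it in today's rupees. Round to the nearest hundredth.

Price-level factor over 7 years: (1 + 4.6%)^7 ≈ 1.3700038629.
Purchasing power today: ₹759,193 divided by that factor.

₹554,153.91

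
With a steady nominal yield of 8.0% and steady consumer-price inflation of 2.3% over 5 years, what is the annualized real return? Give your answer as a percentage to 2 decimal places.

5.57%

With constant rates the annual real return is the same each year: (1+8.0%)/(1+2.3%) − 1 = 0.05572.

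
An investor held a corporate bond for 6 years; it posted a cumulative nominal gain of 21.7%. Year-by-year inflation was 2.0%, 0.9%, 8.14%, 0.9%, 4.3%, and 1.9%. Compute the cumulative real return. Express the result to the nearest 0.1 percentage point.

Cumulative inflation factor: 1.020 × 1.009 × 1.0814 × 1.009 × 1.043 × 1.019 ≈ 1.19351.
Nominal growth factor: 1.21700. Real growth factor = 1.21700 / 1.19351 ≈ 1.01968.
Total real return ≈ 1.9678%.

2.0%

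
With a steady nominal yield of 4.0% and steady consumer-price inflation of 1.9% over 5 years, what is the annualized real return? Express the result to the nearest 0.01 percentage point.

With constant rates the annual real return is the same each year: (1+4.0%)/(1+1.9%) − 1 = 0.02061.

2.06%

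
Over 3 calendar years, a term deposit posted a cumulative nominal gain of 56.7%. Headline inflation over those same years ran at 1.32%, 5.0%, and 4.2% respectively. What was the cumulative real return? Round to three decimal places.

Cumulative inflation factor: 1.0132 × 1.050 × 1.042 ≈ 1.10854.
Nominal growth factor: 1.56700. Real growth factor = 1.56700 / 1.10854 ≈ 1.41357.
Total real return ≈ 41.3568%.

41.357%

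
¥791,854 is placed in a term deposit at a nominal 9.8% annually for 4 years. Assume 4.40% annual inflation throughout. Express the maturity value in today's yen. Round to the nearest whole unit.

¥968,841

Nominal value at maturity: ¥791,854 × (1 + 9.8%)^4 ≈ ¥1,150,945.
Price-level factor over 4 years: (1 + 4.40%)^4 ≈ 1.1879604841.
The maturity value deflated by that factor is the answer in today's purchasing power.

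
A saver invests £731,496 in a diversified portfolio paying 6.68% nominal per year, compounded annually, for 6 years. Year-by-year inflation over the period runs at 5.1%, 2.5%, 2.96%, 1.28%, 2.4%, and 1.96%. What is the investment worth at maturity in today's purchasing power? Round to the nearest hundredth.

£919,308.78

Nominal value at maturity: £731,496 × (1 + 6.68%)^6 ≈ £1,078,226.49.
Price-level factor over 6 years: 1.051 × 1.025 × 1.0296 × 1.0128 × 1.024 × 1.0196 ≈ 1.1728665257.
Dividing the nominal maturity value by the price-level factor gives the value in today's money.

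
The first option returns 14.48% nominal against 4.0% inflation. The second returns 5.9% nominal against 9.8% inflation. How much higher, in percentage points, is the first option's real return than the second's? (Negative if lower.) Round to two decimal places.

13.63

The first option real return: 1.1448/1.040 − 1 = 10.077%.
The second real return: 1.059/1.098 − 1 = -3.552%.
Difference: 10.077 − (-3.552) = 13.629 pp.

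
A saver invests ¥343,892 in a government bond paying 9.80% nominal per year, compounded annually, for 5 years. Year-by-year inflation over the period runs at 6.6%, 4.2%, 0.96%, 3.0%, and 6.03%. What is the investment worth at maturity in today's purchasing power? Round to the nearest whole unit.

Nominal value at maturity: ¥343,892 × (1 + 9.80%)^5 ≈ ¥548,825.
Price-level factor over 5 years: 1.066 × 1.042 × 1.0096 × 1.030 × 1.0603 ≈ 1.2247297055.
Dividing the nominal maturity value by the price-level factor gives the value in today's money.

¥448,119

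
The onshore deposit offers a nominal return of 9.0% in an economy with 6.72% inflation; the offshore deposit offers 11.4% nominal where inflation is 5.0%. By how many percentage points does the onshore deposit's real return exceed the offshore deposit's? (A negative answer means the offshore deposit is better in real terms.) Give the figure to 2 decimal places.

-3.96

The onshore deposit real return: 1.090/1.0672 − 1 = 2.136%.
The offshore deposit real return: 1.114/1.050 − 1 = 6.095%.
Difference: 2.136 − 6.095 = -3.959 pp.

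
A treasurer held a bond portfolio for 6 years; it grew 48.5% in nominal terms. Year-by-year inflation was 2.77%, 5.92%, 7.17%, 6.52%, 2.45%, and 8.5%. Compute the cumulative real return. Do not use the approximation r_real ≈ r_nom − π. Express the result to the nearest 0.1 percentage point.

Cumulative inflation factor: 1.0277 × 1.0592 × 1.0717 × 1.0652 × 1.0245 × 1.085 ≈ 1.38131.
Nominal growth factor: 1.48500. Real growth factor = 1.48500 / 1.38131 ≈ 1.07507.
Total real return ≈ 7.5068%.

7.5%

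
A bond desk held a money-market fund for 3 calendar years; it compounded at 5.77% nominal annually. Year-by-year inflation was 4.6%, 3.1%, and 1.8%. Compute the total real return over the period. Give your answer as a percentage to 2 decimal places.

Cumulative inflation factor: 1.046 × 1.031 × 1.018 ≈ 1.09784.
Nominal growth factor: 1.18328. Real growth factor = 1.18328 / 1.09784 ≈ 1.07783.
Total real return ≈ 7.7828%.

7.78%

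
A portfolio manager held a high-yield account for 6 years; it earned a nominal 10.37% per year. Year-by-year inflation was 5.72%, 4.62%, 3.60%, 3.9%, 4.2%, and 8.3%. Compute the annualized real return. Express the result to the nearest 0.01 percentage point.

5.07%

Cumulative inflation factor: 1.0572 × 1.0462 × 1.0360 × 1.039 × 1.042 × 1.083 ≈ 1.34352.
Nominal growth factor: 1.80762. Real growth factor = 1.80762 / 1.34352 ≈ 1.34544.
Annualized: 1.34544^(1/6) − 1 ≈ 0.05070.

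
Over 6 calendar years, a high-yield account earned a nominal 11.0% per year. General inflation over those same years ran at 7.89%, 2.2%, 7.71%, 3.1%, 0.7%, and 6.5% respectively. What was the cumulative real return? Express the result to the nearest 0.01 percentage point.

Cumulative inflation factor: 1.0789 × 1.022 × 1.0771 × 1.031 × 1.007 × 1.065 ≈ 1.31318.
Nominal growth factor: 1.87041. Real growth factor = 1.87041 / 1.31318 ≈ 1.42433.
Total real return ≈ 42.4335%.

42.43%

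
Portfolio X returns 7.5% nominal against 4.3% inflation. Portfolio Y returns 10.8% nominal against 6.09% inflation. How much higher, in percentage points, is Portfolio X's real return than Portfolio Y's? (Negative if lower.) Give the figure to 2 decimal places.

Portfolio X real return: 1.075/1.043 − 1 = 3.068%.
Portfolio Y real return: 1.108/1.0609 − 1 = 4.440%.
Difference: 3.068 − 4.440 = -1.372 pp.

-1.37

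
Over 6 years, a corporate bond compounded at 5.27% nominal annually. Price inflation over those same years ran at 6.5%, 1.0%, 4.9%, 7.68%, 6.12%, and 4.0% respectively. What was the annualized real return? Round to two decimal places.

Cumulative inflation factor: 1.065 × 1.010 × 1.049 × 1.0768 × 1.0612 × 1.040 ≈ 1.34095.
Nominal growth factor: 1.36090. Real growth factor = 1.36090 / 1.34095 ≈ 1.01488.
Annualized: 1.01488^(1/6) − 1 ≈ 0.00247.

0.25%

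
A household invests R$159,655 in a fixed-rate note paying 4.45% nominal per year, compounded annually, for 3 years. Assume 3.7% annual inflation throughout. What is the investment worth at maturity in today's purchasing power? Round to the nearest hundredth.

Nominal value at maturity: R$159,655 × (1 + 4.45%)^3 ≈ R$181,931.48.
Price-level factor over 3 years: (1 + 3.7%)^3 = 1.115157653.
Dividing the nominal maturity value by the price-level factor gives the value in today's money.

R$163,144.18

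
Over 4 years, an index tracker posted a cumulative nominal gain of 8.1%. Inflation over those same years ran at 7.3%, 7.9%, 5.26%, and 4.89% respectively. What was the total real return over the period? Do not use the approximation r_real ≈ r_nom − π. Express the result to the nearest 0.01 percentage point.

-15.43%

Cumulative inflation factor: 1.073 × 1.079 × 1.0526 × 1.0489 ≈ 1.27826.
Nominal growth factor: 1.08100. Real growth factor = 1.08100 / 1.27826 ≈ 0.84568.
Total real return ≈ -15.4318%.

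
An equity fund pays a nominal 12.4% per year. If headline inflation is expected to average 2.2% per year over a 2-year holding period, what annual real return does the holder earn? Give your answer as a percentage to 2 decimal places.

9.98%

With constant rates the annual real return is the same each year: (1+12.4%)/(1+2.2%) − 1 = 0.09980.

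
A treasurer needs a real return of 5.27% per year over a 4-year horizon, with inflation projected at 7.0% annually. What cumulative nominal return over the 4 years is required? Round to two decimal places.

60.97%

Required annual nominal rate: (1+5.27%)(1+7.0%) − 1 = 12.6389%.
Cumulative over 4 years: (1 + 0.126389)^4 − 1 ≈ 0.60973.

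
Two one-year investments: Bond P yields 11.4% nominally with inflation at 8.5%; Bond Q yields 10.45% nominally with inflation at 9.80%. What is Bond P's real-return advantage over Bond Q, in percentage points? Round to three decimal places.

2.081

Bond P real return: 1.114/1.085 − 1 = 2.6728%.
Bond Q real return: 1.1045/1.0980 − 1 = 0.5920%.
Difference: 2.6728 − 0.5920 = 2.0808 pp.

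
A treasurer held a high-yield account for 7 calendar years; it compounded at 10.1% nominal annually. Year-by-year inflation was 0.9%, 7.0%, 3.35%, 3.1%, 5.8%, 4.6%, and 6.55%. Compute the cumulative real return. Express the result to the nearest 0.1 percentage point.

Cumulative inflation factor: 1.009 × 1.070 × 1.0335 × 1.031 × 1.058 × 1.046 × 1.0655 ≈ 1.35648.
Nominal growth factor: 1.96115. Real growth factor = 1.96115 / 1.35648 ≈ 1.44576.
Total real return ≈ 44.5760%.

44.6%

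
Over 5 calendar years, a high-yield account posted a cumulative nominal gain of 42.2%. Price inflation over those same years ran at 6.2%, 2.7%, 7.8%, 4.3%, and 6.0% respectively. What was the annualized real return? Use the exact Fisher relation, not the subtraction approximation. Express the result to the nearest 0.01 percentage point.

1.81%

Cumulative inflation factor: 1.062 × 1.027 × 1.078 × 1.043 × 1.060 ≈ 1.29988.
Nominal growth factor: 1.42200. Real growth factor = 1.42200 / 1.29988 ≈ 1.09395.
Annualized: 1.09395^(1/5) − 1 ≈ 0.01812.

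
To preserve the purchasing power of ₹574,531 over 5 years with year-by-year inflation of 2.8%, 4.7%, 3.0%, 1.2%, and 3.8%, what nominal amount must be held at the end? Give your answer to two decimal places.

Cumulative price-level factor: 1.028 × 1.047 × 1.030 × 1.012 × 1.038 ≈ 1.1645412781.
Multiplying ₹574,531 by the price-level factor gives the future nominal sum.

₹669,065.07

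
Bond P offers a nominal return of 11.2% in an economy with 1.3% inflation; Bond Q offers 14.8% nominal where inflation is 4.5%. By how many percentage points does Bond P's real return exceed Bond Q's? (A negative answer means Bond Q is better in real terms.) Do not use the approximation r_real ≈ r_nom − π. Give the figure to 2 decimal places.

Bond P real return: 1.112/1.013 − 1 = 9.773%.
Bond Q real return: 1.148/1.045 − 1 = 9.856%.
Difference: 9.773 − 9.856 = -0.083 pp.

-0.08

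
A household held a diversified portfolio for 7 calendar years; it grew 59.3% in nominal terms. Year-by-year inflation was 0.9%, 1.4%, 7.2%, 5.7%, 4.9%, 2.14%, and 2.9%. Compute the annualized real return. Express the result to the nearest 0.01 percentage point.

3.20%

Cumulative inflation factor: 1.009 × 1.014 × 1.072 × 1.057 × 1.049 × 1.0214 × 1.029 ≈ 1.27816.
Nominal growth factor: 1.59300. Real growth factor = 1.59300 / 1.27816 ≈ 1.24632.
Annualized: 1.24632^(1/7) − 1 ≈ 0.03196.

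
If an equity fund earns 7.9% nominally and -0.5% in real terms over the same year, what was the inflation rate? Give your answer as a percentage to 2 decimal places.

From (1+r_nom) = (1+r_real)(1+π), we get 1+π = (1 + 7.9%)/(1 − 0.5%) = 1.079/0.995 ≈ 1.08442.
So π ≈ 8.4422%.

8.44%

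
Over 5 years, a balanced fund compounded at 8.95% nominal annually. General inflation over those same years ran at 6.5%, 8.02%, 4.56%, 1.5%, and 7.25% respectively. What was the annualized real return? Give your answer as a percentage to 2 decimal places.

3.23%

Cumulative inflation factor: 1.065 × 1.0802 × 1.0456 × 1.015 × 1.0725 ≈ 1.30943.
Nominal growth factor: 1.53510. Real growth factor = 1.53510 / 1.30943 ≈ 1.17234.
Annualized: 1.17234^(1/5) − 1 ≈ 0.03231.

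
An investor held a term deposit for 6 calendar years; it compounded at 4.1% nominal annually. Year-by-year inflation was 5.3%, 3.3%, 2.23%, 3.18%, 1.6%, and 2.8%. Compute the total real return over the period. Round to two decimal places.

6.20%

Cumulative inflation factor: 1.053 × 1.033 × 1.0223 × 1.0318 × 1.016 × 1.028 ≈ 1.19837.
Nominal growth factor: 1.27264. Real growth factor = 1.27264 / 1.19837 ≈ 1.06198.
Total real return ≈ 6.1977%.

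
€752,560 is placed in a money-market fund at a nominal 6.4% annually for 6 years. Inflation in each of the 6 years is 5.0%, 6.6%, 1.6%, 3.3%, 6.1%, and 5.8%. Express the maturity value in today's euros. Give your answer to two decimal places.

€828,036.18

Nominal value at maturity: €752,560 × (1 + 6.4%)^6 ≈ €1,091,920.20.
Price-level factor over 6 years: 1.050 × 1.066 × 1.016 × 1.033 × 1.061 × 1.058 ≈ 1.3186865750.
Dividing the nominal maturity value by the price-level factor gives the value in today's money.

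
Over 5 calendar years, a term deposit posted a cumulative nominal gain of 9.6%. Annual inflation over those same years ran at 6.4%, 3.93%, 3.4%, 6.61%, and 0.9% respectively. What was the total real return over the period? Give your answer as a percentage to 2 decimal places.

Cumulative inflation factor: 1.064 × 1.0393 × 1.034 × 1.0661 × 1.009 ≈ 1.22996.
Nominal growth factor: 1.09600. Real growth factor = 1.09600 / 1.22996 ≈ 0.89108.
Total real return ≈ -10.8917%.

-10.89%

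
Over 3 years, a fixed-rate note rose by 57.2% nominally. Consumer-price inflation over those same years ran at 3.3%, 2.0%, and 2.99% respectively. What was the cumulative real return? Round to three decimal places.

Cumulative inflation factor: 1.033 × 1.020 × 1.0299 ≈ 1.08516.
Nominal growth factor: 1.57200. Real growth factor = 1.57200 / 1.08516 ≈ 1.44863.
Total real return ≈ 44.8628%.

44.863%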